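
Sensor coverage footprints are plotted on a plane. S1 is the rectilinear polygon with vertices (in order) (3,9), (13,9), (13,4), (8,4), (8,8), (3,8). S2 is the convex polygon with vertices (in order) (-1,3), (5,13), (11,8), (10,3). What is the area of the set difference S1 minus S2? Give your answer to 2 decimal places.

|S1| = 30, |S1∩S2| = 17.8.
|S1 ∖ S2| = |S1| − |S1∩S2| = 30 − 17.8 = 12.20.

12.20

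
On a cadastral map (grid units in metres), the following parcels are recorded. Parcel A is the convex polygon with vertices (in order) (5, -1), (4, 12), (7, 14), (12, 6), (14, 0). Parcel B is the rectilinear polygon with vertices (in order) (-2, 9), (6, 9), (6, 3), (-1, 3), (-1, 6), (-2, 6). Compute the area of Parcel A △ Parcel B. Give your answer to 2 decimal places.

|Parcel A| = 94, |Parcel B| = 45, |Parcel A∩Parcel B| = 9.2308.
|Parcel A △ Parcel B| = |Parcel A| + |Parcel B| − 2·|Parcel A∩Parcel B| = 94 + 45 − 18.4615 = 120.54.

120.54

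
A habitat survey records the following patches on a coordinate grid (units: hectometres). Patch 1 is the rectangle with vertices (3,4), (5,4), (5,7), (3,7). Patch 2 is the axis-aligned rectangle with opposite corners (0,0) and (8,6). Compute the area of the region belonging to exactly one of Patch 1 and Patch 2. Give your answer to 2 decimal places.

46.00

|Patch 1∩Patch 2|: x∈[3,5], y∈[4,6] → 2·2 = 4.
|Patch 1 △ Patch 2| = |Patch 1| + |Patch 2| − 2·|Patch 1∩Patch 2| = 6 + 48 − 8 = 46.00.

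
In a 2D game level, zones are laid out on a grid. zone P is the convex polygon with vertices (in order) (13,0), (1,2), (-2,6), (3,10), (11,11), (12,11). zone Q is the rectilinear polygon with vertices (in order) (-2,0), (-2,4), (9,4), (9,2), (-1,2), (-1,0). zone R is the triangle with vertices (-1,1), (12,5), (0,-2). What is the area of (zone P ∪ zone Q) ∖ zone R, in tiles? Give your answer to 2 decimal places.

|zone P ∪ zone Q| = 123.
|(zone P ∪ zone Q) ∩ zone R| = 9.0498.
|(zone P ∪ zone Q) ∖ zone R| = 123 − 9.0498 = 113.95.

113.95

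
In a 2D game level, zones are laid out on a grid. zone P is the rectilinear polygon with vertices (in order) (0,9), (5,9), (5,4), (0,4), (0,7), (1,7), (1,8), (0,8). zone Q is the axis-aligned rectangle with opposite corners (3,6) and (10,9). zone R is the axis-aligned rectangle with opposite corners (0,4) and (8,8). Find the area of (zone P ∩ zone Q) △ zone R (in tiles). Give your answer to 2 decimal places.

30.00

|zone P ∩ zone Q| = 6.
|(zone P ∩ zone Q) ∩ zone R| = 4.
|(zone P ∩ zone Q) △ zone R| = 6 + 32 − 8 = 30.00.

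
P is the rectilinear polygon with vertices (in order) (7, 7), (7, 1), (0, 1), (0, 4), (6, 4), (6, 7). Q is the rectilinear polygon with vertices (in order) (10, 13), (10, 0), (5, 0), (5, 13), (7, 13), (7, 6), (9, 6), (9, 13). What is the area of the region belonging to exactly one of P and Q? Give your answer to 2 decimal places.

|P| = 24, |Q| = 51, |P∩Q| = 9.
|P △ Q| = |P| + |Q| − 2·|P∩Q| = 24 + 51 − 18 = 57.00.

57.00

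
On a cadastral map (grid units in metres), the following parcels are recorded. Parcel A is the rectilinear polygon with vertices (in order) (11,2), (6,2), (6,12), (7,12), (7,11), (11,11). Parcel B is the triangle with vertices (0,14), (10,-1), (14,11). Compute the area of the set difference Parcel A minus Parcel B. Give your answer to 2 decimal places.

3.00

|Parcel A| = 46, |Parcel A∩Parcel B| = 43.
|Parcel A ∖ Parcel B| = |Parcel A| − |Parcel A∩Parcel B| = 46 − 43 = 3.00.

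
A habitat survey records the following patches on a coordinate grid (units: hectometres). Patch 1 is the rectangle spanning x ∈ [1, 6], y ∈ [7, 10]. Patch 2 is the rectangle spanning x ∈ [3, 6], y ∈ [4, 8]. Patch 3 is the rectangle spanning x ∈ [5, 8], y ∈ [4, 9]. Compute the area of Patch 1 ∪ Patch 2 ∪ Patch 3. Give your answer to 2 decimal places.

By inclusion–exclusion:
Individual areas: |Patch 1| = 15, |Patch 2| = 12, |Patch 3| = 15.
|Patch 1∩Patch 2|: x∈[3,6], y∈[7,8] → 3·1 = 3.
|Patch 1∩Patch 3|: x∈[5,6], y∈[7,9] → 1·2 = 2.
|Patch 2∩Patch 3|: x∈[5,6], y∈[4,8] → 1·4 = 4.
|Patch 1∩Patch 2∩Patch 3| = 1.
|Patch 1 ∪ Patch 2 ∪ Patch 3| = 42 − 9 + 1 = 34.00.

34.00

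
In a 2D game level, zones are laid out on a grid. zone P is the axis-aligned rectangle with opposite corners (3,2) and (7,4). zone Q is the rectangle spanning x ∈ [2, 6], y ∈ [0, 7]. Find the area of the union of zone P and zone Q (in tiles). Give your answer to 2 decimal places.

30.00

By inclusion–exclusion:
Individual areas: |zone P| = 8, |zone Q| = 28.
|zone P∩zone Q|: x∈[3,6], y∈[2,4] → 3·2 = 6.
|zone P ∪ zone Q| = 36 − 6 = 30.00.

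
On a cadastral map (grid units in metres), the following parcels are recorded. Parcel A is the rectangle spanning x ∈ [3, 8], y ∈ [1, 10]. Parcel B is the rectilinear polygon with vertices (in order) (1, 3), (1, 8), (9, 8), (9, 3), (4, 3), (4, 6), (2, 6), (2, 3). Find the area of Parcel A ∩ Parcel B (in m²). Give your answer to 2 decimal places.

The intersection is the polygon with vertices (8,3), (4,3), (4,6), (3,6), (3,8), (8,8).
By the shoelace formula its area is 22.00.

22.00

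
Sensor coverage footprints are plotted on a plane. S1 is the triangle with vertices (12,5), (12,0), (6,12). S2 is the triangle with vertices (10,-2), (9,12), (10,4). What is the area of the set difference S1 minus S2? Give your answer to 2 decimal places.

|S1| = 15, |S1∩S2| = 1.0809.
|S1 ∖ S2| = |S1| − |S1∩S2| = 15 − 1.0809 = 13.92.

13.92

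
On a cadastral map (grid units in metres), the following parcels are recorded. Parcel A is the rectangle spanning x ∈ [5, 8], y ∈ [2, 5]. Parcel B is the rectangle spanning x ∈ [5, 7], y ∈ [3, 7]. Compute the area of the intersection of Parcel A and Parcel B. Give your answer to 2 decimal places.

|Parcel A∩Parcel B|: x∈[5,7], y∈[3,5] → 2·2 = 4.

4.00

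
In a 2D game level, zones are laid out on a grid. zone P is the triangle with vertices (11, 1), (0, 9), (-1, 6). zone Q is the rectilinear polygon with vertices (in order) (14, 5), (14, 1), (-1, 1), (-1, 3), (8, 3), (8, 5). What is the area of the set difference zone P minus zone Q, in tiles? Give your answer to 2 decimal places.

|zone P| = 20.5, |zone P∩zone Q| = 2.0727.
|zone P ∖ zone Q| = |zone P| − |zone P∩zone Q| = 20.5 − 2.0727 = 18.43.

18.43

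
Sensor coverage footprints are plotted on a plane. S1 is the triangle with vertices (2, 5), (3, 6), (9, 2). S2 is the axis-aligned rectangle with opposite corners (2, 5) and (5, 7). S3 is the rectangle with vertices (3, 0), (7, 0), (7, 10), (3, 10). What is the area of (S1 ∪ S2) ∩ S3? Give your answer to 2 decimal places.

7.06

The region (S1 ∪ S2) ∩ S3 is the polygon with vertices (3,4.571), (3,7), (5,7), (5,5), (4.5,5), (7,3.333), (7,2.857).
By the shoelace formula its area is 7.06.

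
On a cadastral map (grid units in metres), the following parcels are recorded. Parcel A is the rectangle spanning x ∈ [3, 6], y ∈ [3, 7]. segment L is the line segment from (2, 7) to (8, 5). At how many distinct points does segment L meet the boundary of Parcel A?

2

The segment meets the boundary at (6,5.667), (3,6.667).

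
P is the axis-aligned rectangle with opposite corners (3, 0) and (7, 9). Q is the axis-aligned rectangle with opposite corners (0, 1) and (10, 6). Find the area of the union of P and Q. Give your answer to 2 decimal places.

66.00

By inclusion–exclusion:
Individual areas: |P| = 36, |Q| = 50.
|P∩Q|: x∈[3,7], y∈[1,6] → 4·5 = 20.
|P ∪ Q| = 86 − 20 = 66.00.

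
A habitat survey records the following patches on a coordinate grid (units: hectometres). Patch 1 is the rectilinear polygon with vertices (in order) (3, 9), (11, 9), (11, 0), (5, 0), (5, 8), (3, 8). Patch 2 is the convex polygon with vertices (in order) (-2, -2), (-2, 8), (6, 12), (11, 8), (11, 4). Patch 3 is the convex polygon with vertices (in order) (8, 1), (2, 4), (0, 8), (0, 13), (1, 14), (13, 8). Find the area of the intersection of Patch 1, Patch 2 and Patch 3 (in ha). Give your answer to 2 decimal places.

38.08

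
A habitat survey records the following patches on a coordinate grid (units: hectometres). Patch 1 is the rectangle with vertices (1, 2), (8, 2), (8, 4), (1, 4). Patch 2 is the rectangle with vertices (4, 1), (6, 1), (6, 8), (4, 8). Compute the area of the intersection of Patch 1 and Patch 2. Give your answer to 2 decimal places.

4.00

|Patch 1∩Patch 2|: x∈[4,6], y∈[2,4] → 2·2 = 4.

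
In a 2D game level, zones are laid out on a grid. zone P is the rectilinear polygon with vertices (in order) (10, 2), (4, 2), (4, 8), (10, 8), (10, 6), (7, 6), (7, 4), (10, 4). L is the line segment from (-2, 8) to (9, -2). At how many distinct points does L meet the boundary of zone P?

2

The segment meets the boundary at (4.6,2), (4,2.545).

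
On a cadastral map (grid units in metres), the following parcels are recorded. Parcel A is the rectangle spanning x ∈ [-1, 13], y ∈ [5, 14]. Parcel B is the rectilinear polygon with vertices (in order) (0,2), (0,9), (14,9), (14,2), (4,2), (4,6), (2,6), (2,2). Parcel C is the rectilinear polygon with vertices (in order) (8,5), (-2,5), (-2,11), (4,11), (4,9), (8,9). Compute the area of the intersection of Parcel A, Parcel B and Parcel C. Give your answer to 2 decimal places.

30.00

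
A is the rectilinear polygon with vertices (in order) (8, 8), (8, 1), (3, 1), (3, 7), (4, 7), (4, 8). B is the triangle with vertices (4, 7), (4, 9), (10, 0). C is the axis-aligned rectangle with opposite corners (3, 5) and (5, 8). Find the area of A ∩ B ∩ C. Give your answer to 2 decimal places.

1.50

The intersection is the polygon with vertices (4,7), (4,8), (4.667,8), (5,7.5), (5,5.833).
By the shoelace formula its area is 1.50.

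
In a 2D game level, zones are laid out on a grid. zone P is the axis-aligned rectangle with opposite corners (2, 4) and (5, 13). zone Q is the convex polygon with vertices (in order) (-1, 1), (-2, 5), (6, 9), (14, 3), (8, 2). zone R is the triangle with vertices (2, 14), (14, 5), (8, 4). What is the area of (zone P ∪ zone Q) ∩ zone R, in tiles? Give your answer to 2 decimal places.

|zone P ∪ zone Q| = 88.25.
|(zone P ∪ zone Q) ∩ zone R| = 16.25.

16.25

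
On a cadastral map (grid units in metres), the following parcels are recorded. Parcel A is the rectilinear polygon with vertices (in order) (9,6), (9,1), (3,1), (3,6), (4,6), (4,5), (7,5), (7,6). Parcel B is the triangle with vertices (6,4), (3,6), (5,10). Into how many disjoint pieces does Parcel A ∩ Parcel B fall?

Parcel A ∩ Parcel B splits into 2 disjoint pieces (area 0.3333, area 0.6667).

2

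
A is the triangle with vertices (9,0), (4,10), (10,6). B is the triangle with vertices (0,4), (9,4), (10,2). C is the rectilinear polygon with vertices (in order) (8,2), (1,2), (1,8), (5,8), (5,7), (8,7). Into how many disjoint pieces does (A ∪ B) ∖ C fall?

(A ∪ B) ∖ C splits into 2 disjoint pieces (area 0.1, area 14.0403).

2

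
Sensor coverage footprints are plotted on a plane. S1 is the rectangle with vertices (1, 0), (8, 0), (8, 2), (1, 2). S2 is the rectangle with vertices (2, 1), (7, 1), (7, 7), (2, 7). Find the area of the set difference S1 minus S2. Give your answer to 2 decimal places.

9.00

|S1∩S2|: x∈[2,7], y∈[1,2] → 5·1 = 5.
|S1| = 14.
|S1 ∖ S2| = |S1| − |S1∩S2| = 14 − 5 = 9.00.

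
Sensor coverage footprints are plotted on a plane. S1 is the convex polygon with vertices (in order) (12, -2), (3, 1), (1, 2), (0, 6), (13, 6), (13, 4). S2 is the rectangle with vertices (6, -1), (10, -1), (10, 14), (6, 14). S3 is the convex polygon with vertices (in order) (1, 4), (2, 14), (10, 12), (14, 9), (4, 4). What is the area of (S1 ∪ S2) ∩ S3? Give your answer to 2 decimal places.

The region (S1 ∪ S2) ∩ S3 is the polygon with vertices (6,6), (6,13), (10,12), (10,7), (4,4), (1,4), (1.2,6).
By the shoelace formula its area is 34.80.

34.80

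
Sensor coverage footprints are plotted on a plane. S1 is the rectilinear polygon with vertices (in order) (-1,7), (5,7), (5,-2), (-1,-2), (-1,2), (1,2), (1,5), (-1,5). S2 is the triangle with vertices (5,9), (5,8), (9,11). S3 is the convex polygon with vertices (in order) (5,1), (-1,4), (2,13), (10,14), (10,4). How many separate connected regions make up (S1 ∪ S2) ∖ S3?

2

(S1 ∪ S2) ∖ S3 splits into 2 disjoint pieces (area 1.3333, area 24).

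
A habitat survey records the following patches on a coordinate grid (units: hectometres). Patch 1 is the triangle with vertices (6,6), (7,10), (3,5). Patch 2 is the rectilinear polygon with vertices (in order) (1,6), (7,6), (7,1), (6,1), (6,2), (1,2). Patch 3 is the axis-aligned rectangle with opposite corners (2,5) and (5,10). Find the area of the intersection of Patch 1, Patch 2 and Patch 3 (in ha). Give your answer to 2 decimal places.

0.93

The intersection is the polygon with vertices (3.8,6), (5,6), (5,5.667), (3,5).
By the shoelace formula its area is 0.93.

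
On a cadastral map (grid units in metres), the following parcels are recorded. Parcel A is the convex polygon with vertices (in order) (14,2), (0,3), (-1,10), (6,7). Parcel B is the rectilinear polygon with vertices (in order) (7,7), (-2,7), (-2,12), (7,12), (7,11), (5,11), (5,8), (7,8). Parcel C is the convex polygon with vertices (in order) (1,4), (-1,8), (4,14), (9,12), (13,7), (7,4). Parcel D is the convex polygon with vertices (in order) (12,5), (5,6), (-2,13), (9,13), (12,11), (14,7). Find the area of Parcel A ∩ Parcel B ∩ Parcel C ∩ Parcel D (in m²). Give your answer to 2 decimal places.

The intersection is the polygon with vertices (4,7), (2.5,8.5), (6,7).
By the shoelace formula its area is 1.50.

1.50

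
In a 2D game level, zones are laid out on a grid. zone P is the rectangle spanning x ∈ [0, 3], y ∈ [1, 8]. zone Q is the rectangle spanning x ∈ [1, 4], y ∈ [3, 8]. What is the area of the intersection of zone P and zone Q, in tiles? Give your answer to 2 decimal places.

10.00

|zone P∩zone Q|: x∈[1,3], y∈[3,8] → 2·5 = 10.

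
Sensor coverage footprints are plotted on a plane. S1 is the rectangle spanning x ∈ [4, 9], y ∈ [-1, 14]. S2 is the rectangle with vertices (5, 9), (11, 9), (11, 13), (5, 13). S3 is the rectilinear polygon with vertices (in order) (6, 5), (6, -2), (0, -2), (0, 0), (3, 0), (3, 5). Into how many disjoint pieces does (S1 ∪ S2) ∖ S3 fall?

1

(S1 ∪ S2) ∖ S3 is a single connected region.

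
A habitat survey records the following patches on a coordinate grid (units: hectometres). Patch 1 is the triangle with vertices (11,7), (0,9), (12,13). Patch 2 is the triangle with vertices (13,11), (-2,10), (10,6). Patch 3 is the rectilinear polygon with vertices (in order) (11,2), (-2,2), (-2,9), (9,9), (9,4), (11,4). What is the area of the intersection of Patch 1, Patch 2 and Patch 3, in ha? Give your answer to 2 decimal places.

The intersection is the polygon with vertices (1,9), (9,9), (9,7.364), (2.2,8.6).
By the shoelace formula its area is 7.16.

7.16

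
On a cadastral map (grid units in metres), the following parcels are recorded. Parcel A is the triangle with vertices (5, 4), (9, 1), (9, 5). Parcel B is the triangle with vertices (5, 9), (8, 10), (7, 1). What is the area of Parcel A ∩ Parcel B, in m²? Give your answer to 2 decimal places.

1.68

The intersection is the polygon with vertices (6.538,2.846), (6.176,4.294), (7.4,4.6), (7.154,2.385).
By the shoelace formula its area is 1.68.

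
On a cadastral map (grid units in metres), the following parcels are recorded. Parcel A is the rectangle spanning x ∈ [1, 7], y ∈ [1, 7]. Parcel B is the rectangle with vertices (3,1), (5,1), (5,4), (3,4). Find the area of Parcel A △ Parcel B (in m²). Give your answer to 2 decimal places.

|Parcel A∩Parcel B|: x∈[3,5], y∈[1,4] → 2·3 = 6.
|Parcel A △ Parcel B| = |Parcel A| + |Parcel B| − 2·|Parcel A∩Parcel B| = 36 + 6 − 12 = 30.00.

30.00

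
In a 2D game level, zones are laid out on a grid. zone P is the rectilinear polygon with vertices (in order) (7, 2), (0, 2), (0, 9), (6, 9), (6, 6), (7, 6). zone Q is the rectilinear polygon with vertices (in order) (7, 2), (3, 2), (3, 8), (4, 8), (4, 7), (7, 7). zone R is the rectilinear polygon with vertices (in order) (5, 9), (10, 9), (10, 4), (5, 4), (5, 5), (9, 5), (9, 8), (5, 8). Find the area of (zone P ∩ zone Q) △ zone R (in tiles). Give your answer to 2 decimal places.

|zone P ∩ zone Q| = 20.
|(zone P ∩ zone Q) ∩ zone R| = 2.
|(zone P ∩ zone Q) △ zone R| = 20 + 13 − 4 = 29.00.

29.00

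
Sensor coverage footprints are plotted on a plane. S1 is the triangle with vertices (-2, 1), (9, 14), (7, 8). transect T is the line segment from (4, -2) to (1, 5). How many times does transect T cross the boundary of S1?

The segment meets the boundary at (1.129,4.698), (1.536,3.75).

2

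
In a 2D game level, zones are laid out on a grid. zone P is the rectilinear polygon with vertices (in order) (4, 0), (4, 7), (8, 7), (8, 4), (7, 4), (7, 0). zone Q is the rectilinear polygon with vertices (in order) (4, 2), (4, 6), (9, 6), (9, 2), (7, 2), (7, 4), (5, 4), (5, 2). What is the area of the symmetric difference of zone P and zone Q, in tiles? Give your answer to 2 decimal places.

20.00

|zone P| = 24, |zone Q| = 16, |zone P∩zone Q| = 10.
|zone P △ zone Q| = |zone P| + |zone Q| − 2·|zone P∩zone Q| = 24 + 16 − 20 = 20.00.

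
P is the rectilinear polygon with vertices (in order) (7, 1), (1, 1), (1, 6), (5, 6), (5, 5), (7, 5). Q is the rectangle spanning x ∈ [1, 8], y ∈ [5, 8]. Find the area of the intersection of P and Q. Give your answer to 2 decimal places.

4.00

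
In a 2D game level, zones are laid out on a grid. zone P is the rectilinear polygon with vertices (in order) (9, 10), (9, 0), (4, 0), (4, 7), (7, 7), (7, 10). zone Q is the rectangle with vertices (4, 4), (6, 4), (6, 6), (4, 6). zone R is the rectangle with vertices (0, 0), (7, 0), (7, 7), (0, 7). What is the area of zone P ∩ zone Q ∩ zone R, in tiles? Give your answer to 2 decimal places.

4.00

The intersection is the polygon with vertices (6,6), (6,4), (4,4), (4,6).
By the shoelace formula its area is 4.00.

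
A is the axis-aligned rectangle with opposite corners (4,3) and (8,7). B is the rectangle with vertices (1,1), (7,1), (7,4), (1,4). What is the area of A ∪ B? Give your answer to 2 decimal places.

By inclusion–exclusion:
Individual areas: |A| = 16, |B| = 18.
|A∩B|: x∈[4,7], y∈[3,4] → 3·1 = 3.
|A ∪ B| = 34 − 3 = 31.00.

31.00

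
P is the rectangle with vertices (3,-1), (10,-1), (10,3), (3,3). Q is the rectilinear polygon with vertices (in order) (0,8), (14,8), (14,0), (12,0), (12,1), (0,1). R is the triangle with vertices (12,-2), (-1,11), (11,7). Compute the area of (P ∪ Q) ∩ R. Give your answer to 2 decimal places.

39.50

The region (P ∪ Q) ∩ R is the polygon with vertices (8,8), (11,7), (11.667,1), (10,1), (10,0), (2,8).
By the shoelace formula its area is 39.50.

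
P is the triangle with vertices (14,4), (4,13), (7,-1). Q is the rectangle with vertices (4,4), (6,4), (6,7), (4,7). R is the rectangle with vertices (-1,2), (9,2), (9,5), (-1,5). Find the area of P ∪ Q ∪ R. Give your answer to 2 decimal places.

80.61

By inclusion–exclusion:
Individual areas: |P| = 56.5, |Q| = 6, |R| = 30.
|P∩Q| = 1.1786.
|P∩R| = 8.8929.
|Q∩R|: x∈[4,6], y∈[4,5] → 2·1 = 2.
|P∩Q∩R| = 0.1786.
|P ∪ Q ∪ R| = 92.5 − 12.0714 + 0.1786 = 80.61.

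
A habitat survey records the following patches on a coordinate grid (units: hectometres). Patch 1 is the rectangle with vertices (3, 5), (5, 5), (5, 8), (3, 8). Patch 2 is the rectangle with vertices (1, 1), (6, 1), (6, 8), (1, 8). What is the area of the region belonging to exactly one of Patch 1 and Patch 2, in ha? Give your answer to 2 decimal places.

|Patch 1∩Patch 2|: x∈[3,5], y∈[5,8] → 2·3 = 6.
|Patch 1 △ Patch 2| = |Patch 1| + |Patch 2| − 2·|Patch 1∩Patch 2| = 6 + 35 − 12 = 29.00.

29.00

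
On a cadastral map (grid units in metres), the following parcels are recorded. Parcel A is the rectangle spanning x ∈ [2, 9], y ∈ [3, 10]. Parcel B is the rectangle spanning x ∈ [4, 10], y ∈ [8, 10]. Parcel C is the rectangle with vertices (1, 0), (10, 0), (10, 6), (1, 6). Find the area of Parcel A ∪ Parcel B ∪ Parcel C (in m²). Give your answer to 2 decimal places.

By inclusion–exclusion:
Individual areas: |Parcel A| = 49, |Parcel B| = 12, |Parcel C| = 54.
|Parcel A∩Parcel B|: x∈[4,9], y∈[8,10] → 5·2 = 10.
|Parcel A∩Parcel C|: x∈[2,9], y∈[3,6] → 7·3 = 21.
|Parcel B∩Parcel C| = 0 (no overlap).
|Parcel A∩Parcel B∩Parcel C| = 0.
|Parcel A ∪ Parcel B ∪ Parcel C| = 115 − 31 + 0 = 84.00.

84.00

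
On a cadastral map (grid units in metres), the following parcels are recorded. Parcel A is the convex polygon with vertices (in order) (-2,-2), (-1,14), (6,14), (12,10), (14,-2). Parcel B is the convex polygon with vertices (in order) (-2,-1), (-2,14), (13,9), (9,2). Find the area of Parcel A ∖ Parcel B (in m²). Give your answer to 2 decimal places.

|Parcel A| = 216, |Parcel A∩Parcel B| = 136.6021.
|Parcel A ∖ Parcel B| = |Parcel A| − |Parcel A∩Parcel B| = 216 − 136.6021 = 79.40.

79.40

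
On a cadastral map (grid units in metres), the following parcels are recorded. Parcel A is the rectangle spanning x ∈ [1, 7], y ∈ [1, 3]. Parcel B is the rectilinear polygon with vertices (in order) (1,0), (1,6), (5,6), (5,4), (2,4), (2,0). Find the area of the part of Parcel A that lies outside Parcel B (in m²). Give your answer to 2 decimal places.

|Parcel A| = 12, |Parcel A∩Parcel B| = 2.
|Parcel A ∖ Parcel B| = |Parcel A| − |Parcel A∩Parcel B| = 12 − 2 = 10.00.

10.00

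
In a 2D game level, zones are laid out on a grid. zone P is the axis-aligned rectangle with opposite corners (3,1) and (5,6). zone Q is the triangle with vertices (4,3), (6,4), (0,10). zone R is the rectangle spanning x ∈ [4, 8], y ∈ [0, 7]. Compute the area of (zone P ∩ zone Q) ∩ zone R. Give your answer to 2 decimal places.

The region (zone P ∩ zone Q) ∩ zone R is the polygon with vertices (4,3), (4,6), (5,5), (5,3.5).
By the shoelace formula its area is 2.25.

2.25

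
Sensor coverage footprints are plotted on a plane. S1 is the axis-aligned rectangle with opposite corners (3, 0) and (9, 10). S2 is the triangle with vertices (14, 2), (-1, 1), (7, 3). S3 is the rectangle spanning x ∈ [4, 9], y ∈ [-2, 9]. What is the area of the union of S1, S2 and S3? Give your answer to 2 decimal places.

74.09

By inclusion–exclusion:
Individual areas: |S1| = 60, |S2| = 11, |S3| = 55.
|S1∩S2| = 6.9143.
|S1∩S3|: x∈[4,9], y∈[0,9] → 5·9 = 45.
|S2∩S3| = 6.0893.
|S1∩S2∩S3| = 6.0893.
|S1 ∪ S2 ∪ S3| = 126 − 58.0036 + 6.0893 = 74.09.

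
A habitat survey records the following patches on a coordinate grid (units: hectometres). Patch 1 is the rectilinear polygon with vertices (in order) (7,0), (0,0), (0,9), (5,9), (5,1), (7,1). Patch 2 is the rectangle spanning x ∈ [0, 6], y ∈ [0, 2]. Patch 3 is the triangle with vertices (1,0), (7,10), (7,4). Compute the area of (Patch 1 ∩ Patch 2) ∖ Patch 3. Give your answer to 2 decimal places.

9.20

|Patch 1 ∩ Patch 2| = 11.
|(Patch 1 ∩ Patch 2) ∩ Patch 3| = 1.8.
|(Patch 1 ∩ Patch 2) ∖ Patch 3| = 11 − 1.8 = 9.20.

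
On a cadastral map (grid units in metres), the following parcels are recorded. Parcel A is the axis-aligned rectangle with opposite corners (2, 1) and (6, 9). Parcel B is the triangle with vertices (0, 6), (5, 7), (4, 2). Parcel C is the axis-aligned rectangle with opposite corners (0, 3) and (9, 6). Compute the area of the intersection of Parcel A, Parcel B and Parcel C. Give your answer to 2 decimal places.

The intersection is the polygon with vertices (4.2,3), (3,3), (2,4), (2,6), (4.8,6).
By the shoelace formula its area is 7.00.

7.00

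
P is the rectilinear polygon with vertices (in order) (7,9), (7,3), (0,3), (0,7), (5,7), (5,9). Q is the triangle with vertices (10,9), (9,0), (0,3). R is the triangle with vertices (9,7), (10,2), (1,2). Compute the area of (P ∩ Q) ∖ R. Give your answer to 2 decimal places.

8.65

|P ∩ Q| = 14.7.
|(P ∩ Q) ∩ R| = 6.05.
|(P ∩ Q) ∖ R| = 14.7 − 6.05 = 8.65.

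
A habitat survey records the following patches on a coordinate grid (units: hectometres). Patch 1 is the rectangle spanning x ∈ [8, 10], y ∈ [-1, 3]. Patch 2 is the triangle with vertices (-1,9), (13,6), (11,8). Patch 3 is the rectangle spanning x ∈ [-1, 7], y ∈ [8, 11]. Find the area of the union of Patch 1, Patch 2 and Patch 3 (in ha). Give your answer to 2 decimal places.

40.00

By inclusion–exclusion:
Individual areas: |Patch 1| = 8, |Patch 2| = 11, |Patch 3| = 24.
|Patch 1∩Patch 2| = 0.
|Patch 1∩Patch 3| = 0 (no overlap).
|Patch 2∩Patch 3| = 3.
|Patch 1∩Patch 2∩Patch 3| = 0.
|Patch 1 ∪ Patch 2 ∪ Patch 3| = 43 − 3 + 0 = 40.00.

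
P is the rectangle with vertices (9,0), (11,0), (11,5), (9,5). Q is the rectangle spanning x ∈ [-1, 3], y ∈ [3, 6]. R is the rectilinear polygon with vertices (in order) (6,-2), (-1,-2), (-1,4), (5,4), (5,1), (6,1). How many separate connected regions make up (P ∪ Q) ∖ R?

(P ∪ Q) ∖ R splits into 2 disjoint pieces (area 10, area 8).

2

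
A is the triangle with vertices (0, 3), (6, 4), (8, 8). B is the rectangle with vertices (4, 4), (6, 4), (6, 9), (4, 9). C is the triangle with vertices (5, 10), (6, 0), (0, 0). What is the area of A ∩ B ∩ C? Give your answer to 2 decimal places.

2.91

The intersection is the polygon with vertices (4,4), (4,5.5), (5.365,6.353), (5.6,4).
By the shoelace formula its area is 2.91.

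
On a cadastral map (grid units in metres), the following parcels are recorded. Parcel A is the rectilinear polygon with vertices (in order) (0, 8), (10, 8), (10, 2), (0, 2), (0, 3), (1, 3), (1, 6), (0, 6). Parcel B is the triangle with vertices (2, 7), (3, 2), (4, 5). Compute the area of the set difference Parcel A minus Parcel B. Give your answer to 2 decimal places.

53.00

|Parcel A| = 57, |Parcel A∩Parcel B| = 4.
|Parcel A ∖ Parcel B| = |Parcel A| − |Parcel A∩Parcel B| = 57 − 4 = 53.00.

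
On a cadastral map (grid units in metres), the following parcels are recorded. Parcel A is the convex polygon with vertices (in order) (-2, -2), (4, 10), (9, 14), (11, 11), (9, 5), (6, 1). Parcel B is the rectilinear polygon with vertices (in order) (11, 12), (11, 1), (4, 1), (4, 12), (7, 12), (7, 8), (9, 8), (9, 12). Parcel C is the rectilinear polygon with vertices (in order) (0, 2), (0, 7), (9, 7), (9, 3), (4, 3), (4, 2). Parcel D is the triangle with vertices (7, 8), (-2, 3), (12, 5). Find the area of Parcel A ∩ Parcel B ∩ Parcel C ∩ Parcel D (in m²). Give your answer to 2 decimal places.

13.42

The intersection is the polygon with vertices (4,6.333), (5.2,7), (8.667,7), (9,6.8), (9,5), (8.64,4.52), (4,3.857).
By the shoelace formula its area is 13.42.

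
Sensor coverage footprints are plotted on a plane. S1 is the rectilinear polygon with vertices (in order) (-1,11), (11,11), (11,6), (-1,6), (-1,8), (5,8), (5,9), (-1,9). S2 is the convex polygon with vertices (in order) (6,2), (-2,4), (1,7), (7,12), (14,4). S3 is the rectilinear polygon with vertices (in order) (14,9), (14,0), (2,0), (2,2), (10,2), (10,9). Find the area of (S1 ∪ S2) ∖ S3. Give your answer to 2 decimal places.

90.24

|S1 ∪ S2| = 102.3804.
|(S1 ∪ S2) ∩ S3| = 12.1429.
|(S1 ∪ S2) ∖ S3| = 102.3804 − 12.1429 = 90.24.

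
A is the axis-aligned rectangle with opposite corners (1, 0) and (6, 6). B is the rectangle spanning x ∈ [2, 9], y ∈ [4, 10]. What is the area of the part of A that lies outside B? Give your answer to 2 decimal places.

|A∩B|: x∈[2,6], y∈[4,6] → 4·2 = 8.
|A| = 30.
|A ∖ B| = |A| − |A∩B| = 30 − 8 = 22.00.

22.00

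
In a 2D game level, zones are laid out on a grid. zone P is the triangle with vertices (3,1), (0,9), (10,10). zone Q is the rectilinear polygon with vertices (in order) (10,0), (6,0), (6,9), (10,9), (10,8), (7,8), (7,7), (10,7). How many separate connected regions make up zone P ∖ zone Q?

2

zone P ∖ zone Q splits into 2 disjoint pieces (area 34.8254, area 1.0556).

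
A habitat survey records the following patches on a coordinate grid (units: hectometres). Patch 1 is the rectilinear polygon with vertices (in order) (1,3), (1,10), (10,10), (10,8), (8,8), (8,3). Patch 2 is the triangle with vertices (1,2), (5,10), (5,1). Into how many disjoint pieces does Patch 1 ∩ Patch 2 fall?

1

Patch 1 ∩ Patch 2 is a single connected region.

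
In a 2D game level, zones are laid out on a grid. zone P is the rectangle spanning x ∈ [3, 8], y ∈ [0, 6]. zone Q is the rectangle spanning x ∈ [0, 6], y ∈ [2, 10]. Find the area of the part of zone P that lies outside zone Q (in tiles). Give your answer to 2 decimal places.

18.00

|zone P∩zone Q|: x∈[3,6], y∈[2,6] → 3·4 = 12.
|zone P| = 30.
|zone P ∖ zone Q| = |zone P| − |zone P∩zone Q| = 30 − 12 = 18.00.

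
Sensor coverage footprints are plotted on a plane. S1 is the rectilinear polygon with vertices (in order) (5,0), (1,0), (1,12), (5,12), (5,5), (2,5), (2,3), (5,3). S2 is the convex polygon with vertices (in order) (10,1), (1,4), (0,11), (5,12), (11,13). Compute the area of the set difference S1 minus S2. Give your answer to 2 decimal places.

14.27

|S1| = 42, |S1∩S2| = 27.7333.
|S1 ∖ S2| = |S1| − |S1∩S2| = 42 − 27.7333 = 14.27.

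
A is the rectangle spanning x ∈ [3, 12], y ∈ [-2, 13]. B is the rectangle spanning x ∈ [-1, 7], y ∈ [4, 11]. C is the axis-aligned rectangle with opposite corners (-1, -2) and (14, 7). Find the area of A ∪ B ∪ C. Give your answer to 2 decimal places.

By inclusion–exclusion:
Individual areas: |A| = 135, |B| = 56, |C| = 135.
|A∩B|: x∈[3,7], y∈[4,11] → 4·7 = 28.
|A∩C|: x∈[3,12], y∈[-2,7] → 9·9 = 81.
|B∩C|: x∈[-1,7], y∈[4,7] → 8·3 = 24.
|A∩B∩C| = 12.
|A ∪ B ∪ C| = 326 − 133 + 12 = 205.00.

205.00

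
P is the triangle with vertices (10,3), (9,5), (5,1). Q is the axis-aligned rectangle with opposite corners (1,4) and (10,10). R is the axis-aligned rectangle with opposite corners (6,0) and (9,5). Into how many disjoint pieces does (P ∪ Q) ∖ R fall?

2

(P ∪ Q) ∖ R splits into 2 disjoint pieces (area 51.95, area 0.3).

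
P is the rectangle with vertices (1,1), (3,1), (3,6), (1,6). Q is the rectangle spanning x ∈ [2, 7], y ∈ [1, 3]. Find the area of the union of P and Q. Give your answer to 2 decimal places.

18.00

By inclusion–exclusion:
Individual areas: |P| = 10, |Q| = 10.
|P∩Q|: x∈[2,3], y∈[1,3] → 1·2 = 2.
|P ∪ Q| = 20 − 2 = 18.00.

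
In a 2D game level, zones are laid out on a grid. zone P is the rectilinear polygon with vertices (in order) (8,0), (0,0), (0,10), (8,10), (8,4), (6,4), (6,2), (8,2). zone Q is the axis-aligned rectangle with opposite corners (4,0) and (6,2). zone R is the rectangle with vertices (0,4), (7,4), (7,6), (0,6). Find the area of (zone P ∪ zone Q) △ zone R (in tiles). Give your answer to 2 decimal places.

62.00

|zone P ∪ zone Q| = 76.
|(zone P ∪ zone Q) ∩ zone R| = 14.
|(zone P ∪ zone Q) △ zone R| = 76 + 14 − 28 = 62.00.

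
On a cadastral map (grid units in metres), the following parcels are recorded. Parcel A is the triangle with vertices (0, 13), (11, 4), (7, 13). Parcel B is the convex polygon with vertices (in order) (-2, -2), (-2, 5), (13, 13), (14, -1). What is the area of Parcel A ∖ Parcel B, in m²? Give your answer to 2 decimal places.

|Parcel A| = 31.5, |Parcel A∩Parcel B| = 11.978.
|Parcel A ∖ Parcel B| = |Parcel A| − |Parcel A∩Parcel B| = 31.5 − 11.978 = 19.52.

19.52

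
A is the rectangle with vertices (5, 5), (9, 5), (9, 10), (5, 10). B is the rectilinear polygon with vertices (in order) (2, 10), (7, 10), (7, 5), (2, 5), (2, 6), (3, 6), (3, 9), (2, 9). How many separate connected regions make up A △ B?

2

A △ B splits into 2 disjoint pieces (area 10, area 12).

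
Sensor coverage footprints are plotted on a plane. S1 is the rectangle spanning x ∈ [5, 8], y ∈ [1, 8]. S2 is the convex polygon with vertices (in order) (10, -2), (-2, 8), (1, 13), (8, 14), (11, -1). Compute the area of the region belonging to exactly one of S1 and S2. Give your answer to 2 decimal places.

|S1| = 21, |S2| = 111, |S1∩S2| = 20.1833.
|S1 △ S2| = |S1| + |S2| − 2·|S1∩S2| = 21 + 111 − 40.3667 = 91.63.

91.63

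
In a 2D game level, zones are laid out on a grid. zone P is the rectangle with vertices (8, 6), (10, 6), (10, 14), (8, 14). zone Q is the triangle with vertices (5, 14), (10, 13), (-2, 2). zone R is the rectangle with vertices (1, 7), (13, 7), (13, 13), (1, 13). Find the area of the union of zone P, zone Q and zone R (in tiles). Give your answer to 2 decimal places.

By inclusion–exclusion:
Individual areas: |zone P| = 16, |zone Q| = 33.5, |zone R| = 72.
|zone P∩zone Q| = 2.2333.
|zone P∩zone R|: x∈[8,10], y∈[7,13] → 2·6 = 12.
|zone Q∩zone R| = 24.3577.
|zone P∩zone Q∩zone R| = 1.8333.
|zone P ∪ zone Q ∪ zone R| = 121.5 − 38.591 + 1.8333 = 84.74.

84.74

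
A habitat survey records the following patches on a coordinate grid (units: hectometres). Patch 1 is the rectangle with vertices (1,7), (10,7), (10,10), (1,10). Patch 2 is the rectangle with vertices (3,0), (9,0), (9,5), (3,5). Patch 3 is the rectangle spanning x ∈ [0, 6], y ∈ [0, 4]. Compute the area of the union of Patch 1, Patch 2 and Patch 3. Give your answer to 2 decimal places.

By inclusion–exclusion:
Individual areas: |Patch 1| = 27, |Patch 2| = 30, |Patch 3| = 24.
|Patch 1∩Patch 2| = 0 (no overlap).
|Patch 1∩Patch 3| = 0 (no overlap).
|Patch 2∩Patch 3|: x∈[3,6], y∈[0,4] → 3·4 = 12.
|Patch 1∩Patch 2∩Patch 3| = 0.
|Patch 1 ∪ Patch 2 ∪ Patch 3| = 81 − 12 + 0 = 69.00.

69.00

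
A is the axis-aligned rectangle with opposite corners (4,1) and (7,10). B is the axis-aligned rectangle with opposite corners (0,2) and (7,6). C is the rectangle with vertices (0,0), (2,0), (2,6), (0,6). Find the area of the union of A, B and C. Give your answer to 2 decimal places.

By inclusion–exclusion:
Individual areas: |A| = 27, |B| = 28, |C| = 12.
|A∩B|: x∈[4,7], y∈[2,6] → 3·4 = 12.
|A∩C| = 0 (no overlap).
|B∩C|: x∈[0,2], y∈[2,6] → 2·4 = 8.
|A∩B∩C| = 0.
|A ∪ B ∪ C| = 67 − 20 + 0 = 47.00.

47.00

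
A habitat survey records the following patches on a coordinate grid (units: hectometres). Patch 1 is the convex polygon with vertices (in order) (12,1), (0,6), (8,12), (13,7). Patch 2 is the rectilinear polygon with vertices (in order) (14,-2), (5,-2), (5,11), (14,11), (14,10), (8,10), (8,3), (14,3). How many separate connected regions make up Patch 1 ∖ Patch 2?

Patch 1 ∖ Patch 2 splits into 3 disjoint pieces (area 14.5833, area 1.1667, area 29.1667).

3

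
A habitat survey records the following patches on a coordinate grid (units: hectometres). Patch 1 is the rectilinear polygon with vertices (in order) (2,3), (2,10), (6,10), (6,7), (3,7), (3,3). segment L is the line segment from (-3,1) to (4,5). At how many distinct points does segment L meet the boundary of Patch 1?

2

The segment meets the boundary at (3,4.429), (2,3.857).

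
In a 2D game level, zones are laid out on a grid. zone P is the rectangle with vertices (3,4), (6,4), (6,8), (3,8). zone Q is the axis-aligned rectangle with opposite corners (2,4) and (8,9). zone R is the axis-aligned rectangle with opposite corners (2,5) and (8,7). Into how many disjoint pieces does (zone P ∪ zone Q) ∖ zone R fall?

2

(zone P ∪ zone Q) ∖ zone R splits into 2 disjoint pieces (area 6, area 12).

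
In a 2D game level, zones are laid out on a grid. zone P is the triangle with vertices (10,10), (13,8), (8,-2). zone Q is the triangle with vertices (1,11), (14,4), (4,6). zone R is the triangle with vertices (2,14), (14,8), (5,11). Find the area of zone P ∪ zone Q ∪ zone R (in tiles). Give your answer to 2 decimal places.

By inclusion–exclusion:
Individual areas: |zone P| = 20, |zone Q| = 22, |zone R| = 9.
|zone P∩zone Q| = 2.6662.
|zone P∩zone R| = 0.7018.
|zone Q∩zone R| = 0.
|zone P∩zone Q∩zone R| = 0.
|zone P ∪ zone Q ∪ zone R| = 51 − 3.368 + 0 = 47.63.

47.63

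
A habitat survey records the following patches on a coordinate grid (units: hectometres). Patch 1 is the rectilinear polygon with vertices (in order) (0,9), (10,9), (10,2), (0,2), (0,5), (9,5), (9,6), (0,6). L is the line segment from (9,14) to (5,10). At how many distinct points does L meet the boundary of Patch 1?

0

The segment lies entirely outside Patch 1 and never meets its boundary.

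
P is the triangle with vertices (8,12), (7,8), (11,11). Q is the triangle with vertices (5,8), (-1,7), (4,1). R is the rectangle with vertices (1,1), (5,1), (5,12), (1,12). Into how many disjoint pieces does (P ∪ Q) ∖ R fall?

2

(P ∪ Q) ∖ R splits into 2 disjoint pieces (area 6.5, area 2.7333).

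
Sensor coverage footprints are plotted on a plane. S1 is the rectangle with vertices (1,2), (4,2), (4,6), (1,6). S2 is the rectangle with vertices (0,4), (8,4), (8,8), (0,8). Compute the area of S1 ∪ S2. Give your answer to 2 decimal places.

By inclusion–exclusion:
Individual areas: |S1| = 12, |S2| = 32.
|S1∩S2|: x∈[1,4], y∈[4,6] → 3·2 = 6.
|S1 ∪ S2| = 44 − 6 = 38.00.

38.00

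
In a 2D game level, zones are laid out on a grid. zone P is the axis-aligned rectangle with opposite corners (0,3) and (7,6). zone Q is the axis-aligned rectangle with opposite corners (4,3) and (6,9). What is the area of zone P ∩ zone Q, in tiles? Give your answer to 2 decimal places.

|zone P∩zone Q|: x∈[4,6], y∈[3,6] → 2·3 = 6.

6.00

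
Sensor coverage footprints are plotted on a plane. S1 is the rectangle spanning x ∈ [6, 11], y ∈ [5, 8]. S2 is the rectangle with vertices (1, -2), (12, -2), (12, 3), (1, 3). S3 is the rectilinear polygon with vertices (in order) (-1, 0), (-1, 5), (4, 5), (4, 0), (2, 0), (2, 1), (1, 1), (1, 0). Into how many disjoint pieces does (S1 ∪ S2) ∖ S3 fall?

(S1 ∪ S2) ∖ S3 splits into 2 disjoint pieces (area 15, area 47).

2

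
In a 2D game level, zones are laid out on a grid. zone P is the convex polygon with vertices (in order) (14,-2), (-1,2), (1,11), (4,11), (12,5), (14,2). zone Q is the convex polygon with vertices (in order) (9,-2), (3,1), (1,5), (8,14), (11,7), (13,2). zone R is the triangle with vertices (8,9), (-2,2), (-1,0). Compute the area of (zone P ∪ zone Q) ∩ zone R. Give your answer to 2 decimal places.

The region (zone P ∪ zone Q) ∩ zone R is the polygon with vertices (-1,2), (-0.816,2.829), (8,9), (0.579,1.579).
By the shoelace formula its area is 10.51.

10.51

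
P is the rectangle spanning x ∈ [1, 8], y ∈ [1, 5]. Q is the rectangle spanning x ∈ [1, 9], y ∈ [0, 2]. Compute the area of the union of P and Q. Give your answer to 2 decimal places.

37.00

By inclusion–exclusion:
Individual areas: |P| = 28, |Q| = 16.
|P∩Q|: x∈[1,8], y∈[1,2] → 7·1 = 7.
|P ∪ Q| = 44 − 7 = 37.00.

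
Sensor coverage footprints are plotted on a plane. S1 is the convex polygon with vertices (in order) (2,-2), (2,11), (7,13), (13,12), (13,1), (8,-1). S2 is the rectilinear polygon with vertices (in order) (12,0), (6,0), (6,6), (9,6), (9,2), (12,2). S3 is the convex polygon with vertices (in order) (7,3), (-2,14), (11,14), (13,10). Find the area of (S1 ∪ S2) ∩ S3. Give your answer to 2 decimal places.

64.63

The region (S1 ∪ S2) ∩ S3 is the polygon with vertices (7,13), (11.909,12.182), (13,10), (7,3), (2,9.111), (2,11).
By the shoelace formula its area is 64.63.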